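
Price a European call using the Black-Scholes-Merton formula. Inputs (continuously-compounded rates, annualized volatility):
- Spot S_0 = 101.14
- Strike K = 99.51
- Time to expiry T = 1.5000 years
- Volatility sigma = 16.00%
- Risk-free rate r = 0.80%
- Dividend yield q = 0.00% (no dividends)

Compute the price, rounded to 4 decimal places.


Answer: Price = 9.2732

Derivation:
d1 = (ln(S/K) + (r - q + 0.5*sigma^2) * T) / (sigma * sqrt(T)) = 0.24212979
d2 = d1 - sigma * sqrt(T) = 0.04617061
exp(-rT) = 0.98807171; exp(-qT) = 1.00000000
C = S_0 * exp(-qT) * N(d1) - K * exp(-rT) * N(d2)
N(d1) = 0.59566020; N(d2) = 0.51841286
C = 101.1400 * 1.00000000 * 0.59566020 - 99.5100 * 0.98807171 * 0.51841286 = 9.2732


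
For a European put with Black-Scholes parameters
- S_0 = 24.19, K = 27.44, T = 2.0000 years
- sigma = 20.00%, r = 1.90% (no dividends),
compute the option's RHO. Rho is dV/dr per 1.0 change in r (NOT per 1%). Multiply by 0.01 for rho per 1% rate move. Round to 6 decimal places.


d1 = -0.1699265214; d2 = -0.4527692339
phi(d1) = 0.3932239254; exp(-qT) = 1.0000000000; exp(-rT) = 0.9627129409
N(-d2) = 0.6746425401
Rho = -K*T*exp(-rT)*N(-d2) = -27.4400 * 2.0000 * 0.9627129409 * 0.6746425401 = -35.643852

Answer: Rho = -35.643852


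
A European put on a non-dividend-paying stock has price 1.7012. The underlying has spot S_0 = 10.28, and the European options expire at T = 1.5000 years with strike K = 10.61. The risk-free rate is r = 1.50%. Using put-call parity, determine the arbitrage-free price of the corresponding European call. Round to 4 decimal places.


Answer: Call price = 1.6073

Derivation:
Put-call parity: C - P = S_0 * exp(-qT) - K * exp(-rT).
S_0 * exp(-qT) = 10.2800 * 1.00000000 = 10.28000000
K * exp(-rT) = 10.6100 * 0.97775124 = 10.37394063
C = P + S*exp(-qT) - K*exp(-rT)
C = 1.7012 + 10.28000000 - 10.37394063 = 1.6073


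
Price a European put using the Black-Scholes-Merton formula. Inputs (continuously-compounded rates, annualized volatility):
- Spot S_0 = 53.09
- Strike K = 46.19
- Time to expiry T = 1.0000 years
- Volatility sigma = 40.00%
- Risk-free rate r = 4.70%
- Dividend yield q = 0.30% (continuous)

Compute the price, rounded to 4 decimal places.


d1 = (ln(S/K) + (r - q + 0.5*sigma^2) * T) / (sigma * sqrt(T)) = 0.65806316
d2 = d1 - sigma * sqrt(T) = 0.25806316
exp(-rT) = 0.95408740; exp(-qT) = 0.99700450
P = K * exp(-rT) * N(-d2) - S_0 * exp(-qT) * N(-d1)
N(-d1) = 0.25524877; N(-d2) = 0.39817908
P = 46.1900 * 0.95408740 * 0.39817908 - 53.0900 * 0.99700450 * 0.25524877 = 4.0369

Answer: Price = 4.0369


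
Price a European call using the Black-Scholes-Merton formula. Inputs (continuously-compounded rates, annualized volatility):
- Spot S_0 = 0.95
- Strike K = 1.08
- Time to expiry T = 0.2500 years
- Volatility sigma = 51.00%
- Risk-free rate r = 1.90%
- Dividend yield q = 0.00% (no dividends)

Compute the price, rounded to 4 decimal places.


d1 = (ln(S/K) + (r - q + 0.5*sigma^2) * T) / (sigma * sqrt(T)) = -0.35683073
d2 = d1 - sigma * sqrt(T) = -0.61183073
exp(-rT) = 0.99526126; exp(-qT) = 1.00000000
C = S_0 * exp(-qT) * N(d1) - K * exp(-rT) * N(d2)
N(d1) = 0.36060927; N(d2) = 0.27032488
C = 0.9500 * 1.00000000 * 0.36060927 - 1.0800 * 0.99526126 * 0.27032488 = 0.0520

Answer: Price = 0.0520


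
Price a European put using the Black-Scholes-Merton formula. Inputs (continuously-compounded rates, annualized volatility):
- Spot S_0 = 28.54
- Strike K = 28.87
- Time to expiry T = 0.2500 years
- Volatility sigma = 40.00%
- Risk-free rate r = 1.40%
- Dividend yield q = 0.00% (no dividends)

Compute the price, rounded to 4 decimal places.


d1 = (ln(S/K) + (r - q + 0.5*sigma^2) * T) / (sigma * sqrt(T)) = 0.06001809
d2 = d1 - sigma * sqrt(T) = -0.13998191
exp(-rT) = 0.99650612; exp(-qT) = 1.00000000
P = K * exp(-rT) * N(-d2) - S_0 * exp(-qT) * N(-d1)
N(-d1) = 0.47607061; N(-d2) = 0.55566286
P = 28.8700 * 0.99650612 * 0.55566286 - 28.5400 * 1.00000000 * 0.47607061 = 2.3989

Answer: Price = 2.3989


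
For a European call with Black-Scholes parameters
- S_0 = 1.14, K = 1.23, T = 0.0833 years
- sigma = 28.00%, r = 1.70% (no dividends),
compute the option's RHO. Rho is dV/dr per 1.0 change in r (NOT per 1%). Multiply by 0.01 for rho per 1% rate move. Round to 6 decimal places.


d1 = -0.8823402355; d2 = -0.9631531058
phi(d1) = 0.2703059864; exp(-qT) = 1.0000000000; exp(-rT) = 0.9985849022
N(d2) = 0.1677353472
Rho = K*T*exp(-rT)*N(d2) = 1.2300 * 0.0833 * 0.9985849022 * 0.1677353472 = 0.017162

Answer: Rho = 0.017162


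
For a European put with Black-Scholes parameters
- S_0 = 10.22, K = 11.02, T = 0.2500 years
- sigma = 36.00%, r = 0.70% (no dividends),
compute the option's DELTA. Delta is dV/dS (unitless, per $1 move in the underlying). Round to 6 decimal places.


d1 = -0.3189734386; d2 = -0.4989734386
phi(d1) = 0.3791548582; exp(-qT) = 1.0000000000; exp(-rT) = 0.9982515304
N(-d1) = 0.6251266728
Delta = -exp(-qT) * N(-d1) = -1.0000000000 * 0.6251266728 = -0.625127

Answer: Delta = -0.625127


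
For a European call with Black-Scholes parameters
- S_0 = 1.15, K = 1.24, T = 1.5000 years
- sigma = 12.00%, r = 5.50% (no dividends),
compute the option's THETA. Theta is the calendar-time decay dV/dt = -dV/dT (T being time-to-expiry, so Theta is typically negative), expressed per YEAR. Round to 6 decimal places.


d1 = 0.1221381093; d2 = -0.0248312753
phi(d1) = 0.3959776962; exp(-qT) = 1.0000000000; exp(-rT) = 0.9208114379
Theta = -S*exp(-qT)*phi(d1)*sigma/(2*sqrt(T)) - r*K*exp(-rT)*N(d2) + q*S*exp(-qT)*N(d1)
N(d1) = 0.5486051795; N(d2) = 0.4900947724; sqrt(T) = 1.2247448714
Term 1 = -1.1500 * 1.0000000000 * 0.3959776962 * 0.1200 / (2 * 1.2247448714) = -0.0223086960
Term 2 = -0.0550 * 1.2400 * 0.9208114379 * 0.4900947724 = -0.0307776283
Term 3 = 0 (no dividend yield, q = 0)
Theta = -0.0223086960 + (-0.0307776283) + (0.0000000000) = -0.053086

Answer: Theta = -0.053086


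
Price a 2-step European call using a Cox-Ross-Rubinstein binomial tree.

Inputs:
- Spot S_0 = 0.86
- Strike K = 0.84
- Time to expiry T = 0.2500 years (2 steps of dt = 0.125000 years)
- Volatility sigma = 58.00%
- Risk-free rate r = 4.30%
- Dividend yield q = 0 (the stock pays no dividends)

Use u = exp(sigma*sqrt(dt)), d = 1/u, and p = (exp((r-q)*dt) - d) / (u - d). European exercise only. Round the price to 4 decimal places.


dt = T/N = 0.125000
u = exp(sigma*sqrt(dt)) = 1.227600; d = 1/u = 0.814598
p = (exp((r-q)*dt) - d) / (u - d) = 0.461963
Discount per step: exp(-r*dt) = 0.994639
Stock lattice S(k, i) with i counting down-moves:
  k=0: S(0,0) = 0.8600
  k=1: S(1,0) = 1.0557; S(1,1) = 0.7006
  k=2: S(2,0) = 1.2960; S(2,1) = 0.8600; S(2,2) = 0.5707
Terminal payoffs V(N, i) = max(S_T - K, 0):
  V(2,0) = 0.456021; V(2,1) = 0.020000; V(2,2) = 0.000000
Backward induction: V(k, i) = exp(-r*dt) * [p * V(k+1, i) + (1-p) * V(k+1, i+1)].
  V(1,0) = exp(-r*dt) * [p*0.456021 + (1-p)*0.020000] = 0.220239
  V(1,1) = exp(-r*dt) * [p*0.020000 + (1-p)*0.000000] = 0.009190
  V(0,0) = exp(-r*dt) * [p*0.220239 + (1-p)*0.009190] = 0.106115

Answer: Price = V(0,0) = 0.1061


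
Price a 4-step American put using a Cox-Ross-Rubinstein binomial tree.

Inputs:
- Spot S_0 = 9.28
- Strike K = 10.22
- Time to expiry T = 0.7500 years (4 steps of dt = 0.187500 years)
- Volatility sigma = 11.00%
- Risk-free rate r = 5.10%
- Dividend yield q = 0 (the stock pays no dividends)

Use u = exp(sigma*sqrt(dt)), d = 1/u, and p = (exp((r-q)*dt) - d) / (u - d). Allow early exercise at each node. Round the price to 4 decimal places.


dt = T/N = 0.187500
u = exp(sigma*sqrt(dt)) = 1.048784; d = 1/u = 0.953485
p = (exp((r-q)*dt) - d) / (u - d) = 0.588918
Discount per step: exp(-r*dt) = 0.990483
Stock lattice S(k, i) with i counting down-moves:
  k=0: S(0,0) = 9.2800
  k=1: S(1,0) = 9.7327; S(1,1) = 8.8483
  k=2: S(2,0) = 10.2075; S(2,1) = 9.2800; S(2,2) = 8.4368
  k=3: S(3,0) = 10.7055; S(3,1) = 9.7327; S(3,2) = 8.8483; S(3,3) = 8.0443
  k=4: S(4,0) = 11.2277; S(4,1) = 10.2075; S(4,2) = 9.2800; S(4,3) = 8.4368; S(4,4) = 7.6701
Terminal payoffs V(N, i) = max(K - S_T, 0):
  V(4,0) = 0.000000; V(4,1) = 0.012484; V(4,2) = 0.940000; V(4,3) = 1.783237; V(4,4) = 2.549852
Backward induction: V(k, i) = exp(-r*dt) * [p * V(k+1, i) + (1-p) * V(k+1, i+1)]; then take max(V_cont, immediate exercise) for American.
  V(3,0) = exp(-r*dt) * [p*0.000000 + (1-p)*0.012484] = 0.005083; exercise = 0.000000; V(3,0) = max -> 0.005083
  V(3,1) = exp(-r*dt) * [p*0.012484 + (1-p)*0.940000] = 0.390022; exercise = 0.487284; V(3,1) = max -> 0.487284
  V(3,2) = exp(-r*dt) * [p*0.940000 + (1-p)*1.783237] = 1.274395; exercise = 1.371658; V(3,2) = max -> 1.371658
  V(3,3) = exp(-r*dt) * [p*1.783237 + (1-p)*2.549852] = 2.078408; exercise = 2.175671; V(3,3) = max -> 2.175671
  V(2,0) = exp(-r*dt) * [p*0.005083 + (1-p)*0.487284] = 0.201372; exercise = 0.012484; V(2,0) = max -> 0.201372
  V(2,1) = exp(-r*dt) * [p*0.487284 + (1-p)*1.371658] = 0.842737; exercise = 0.940000; V(2,1) = max -> 0.940000
  V(2,2) = exp(-r*dt) * [p*1.371658 + (1-p)*2.175671] = 1.685974; exercise = 1.783237; V(2,2) = max -> 1.783237
  V(1,0) = exp(-r*dt) * [p*0.201372 + (1-p)*0.940000] = 0.500203; exercise = 0.487284; V(1,0) = max -> 0.500203
  V(1,1) = exp(-r*dt) * [p*0.940000 + (1-p)*1.783237] = 1.274395; exercise = 1.371658; V(1,1) = max -> 1.371658
  V(0,0) = exp(-r*dt) * [p*0.500203 + (1-p)*1.371658] = 0.850272; exercise = 0.940000; V(0,0) = max -> 0.940000

Answer: Price = V(0,0) = 0.9400


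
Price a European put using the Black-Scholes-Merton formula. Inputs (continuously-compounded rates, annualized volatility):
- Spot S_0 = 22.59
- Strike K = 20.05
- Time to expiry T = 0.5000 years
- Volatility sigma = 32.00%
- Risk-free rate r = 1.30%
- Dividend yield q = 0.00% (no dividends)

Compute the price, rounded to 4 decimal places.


d1 = (ln(S/K) + (r - q + 0.5*sigma^2) * T) / (sigma * sqrt(T)) = 0.66900335
d2 = d1 - sigma * sqrt(T) = 0.44272918
exp(-rT) = 0.99352108; exp(-qT) = 1.00000000
P = K * exp(-rT) * N(-d2) - S_0 * exp(-qT) * N(-d1)
N(-d1) = 0.25174667; N(-d2) = 0.32898082
P = 20.0500 * 0.99352108 * 0.32898082 - 22.5900 * 1.00000000 * 0.25174667 = 0.8664

Answer: Price = 0.8664


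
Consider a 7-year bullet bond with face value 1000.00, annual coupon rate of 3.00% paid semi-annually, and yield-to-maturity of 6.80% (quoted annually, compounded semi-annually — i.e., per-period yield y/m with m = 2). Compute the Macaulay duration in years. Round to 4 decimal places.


Coupon per period c = face * coupon_rate / m = 15.000000
Periods per year m = 2; per-period yield y/m = 0.034000
Number of cashflows N = 14
Cashflows (t years, CF_t, discount factor 1/(1+y/m)^(m*t), PV):
  t = 0.5000: CF_t = 15.000000, DF = 0.967118, PV = 14.506770
  t = 1.0000: CF_t = 15.000000, DF = 0.935317, PV = 14.029758
  t = 1.5000: CF_t = 15.000000, DF = 0.904562, PV = 13.568431
  t = 2.0000: CF_t = 15.000000, DF = 0.874818, PV = 13.122274
  t = 2.5000: CF_t = 15.000000, DF = 0.846052, PV = 12.690787
  t = 3.0000: CF_t = 15.000000, DF = 0.818233, PV = 12.273489
  t = 3.5000: CF_t = 15.000000, DF = 0.791327, PV = 11.869912
  t = 4.0000: CF_t = 15.000000, DF = 0.765307, PV = 11.479605
  t = 4.5000: CF_t = 15.000000, DF = 0.740142, PV = 11.102133
  t = 5.0000: CF_t = 15.000000, DF = 0.715805, PV = 10.737072
  t = 5.5000: CF_t = 15.000000, DF = 0.692268, PV = 10.384016
  t = 6.0000: CF_t = 15.000000, DF = 0.669505, PV = 10.042568
  t = 6.5000: CF_t = 15.000000, DF = 0.647490, PV = 9.712348
  t = 7.0000: CF_t = 1015.000000, DF = 0.626199, PV = 635.592113
Price P = sum_t PV_t = 791.111277
Macaulay numerator sum_t t * PV_t:
  t * PV_t at t = 0.5000: 7.253385
  t * PV_t at t = 1.0000: 14.029758
  t * PV_t at t = 1.5000: 20.352647
  t * PV_t at t = 2.0000: 26.244548
  t * PV_t at t = 2.5000: 31.726968
  t * PV_t at t = 3.0000: 36.820466
  t * PV_t at t = 3.5000: 41.544691
  t * PV_t at t = 4.0000: 45.918420
  t * PV_t at t = 4.5000: 49.959597
  t * PV_t at t = 5.0000: 53.685361
  t * PV_t at t = 5.5000: 57.112086
  t * PV_t at t = 6.0000: 60.255410
  t * PV_t at t = 6.5000: 63.130265
  t * PV_t at t = 7.0000: 4449.144793
Macaulay duration D = (sum_t t * PV_t) / P = 4957.178395 / 791.111277 = 6.266095

Answer: Macaulay duration = 6.2661 years


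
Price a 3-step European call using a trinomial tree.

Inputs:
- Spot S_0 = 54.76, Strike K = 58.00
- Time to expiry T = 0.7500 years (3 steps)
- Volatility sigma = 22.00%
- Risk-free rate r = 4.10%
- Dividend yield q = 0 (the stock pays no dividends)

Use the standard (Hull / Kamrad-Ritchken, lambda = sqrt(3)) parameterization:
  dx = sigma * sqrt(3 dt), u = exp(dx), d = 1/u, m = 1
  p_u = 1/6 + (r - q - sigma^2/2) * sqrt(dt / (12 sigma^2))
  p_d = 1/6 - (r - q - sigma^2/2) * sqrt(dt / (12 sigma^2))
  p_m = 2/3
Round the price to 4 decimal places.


dt = T/N = 0.250000; dx = sigma*sqrt(3*dt) = 0.190526
u = exp(dx) = 1.209885; d = 1/u = 0.826525
p_u = 0.177689, p_m = 0.666667, p_d = 0.155645
Discount per step: exp(-r*dt) = 0.989802
Stock lattice S(k, j) with j the centered position index:
  k=0: S(0,+0) = 54.7600
  k=1: S(1,-1) = 45.2605; S(1,+0) = 54.7600; S(1,+1) = 66.2533
  k=2: S(2,-2) = 37.4089; S(2,-1) = 45.2605; S(2,+0) = 54.7600; S(2,+1) = 66.2533; S(2,+2) = 80.1589
  k=3: S(3,-3) = 30.9194; S(3,-2) = 37.4089; S(3,-1) = 45.2605; S(3,+0) = 54.7600; S(3,+1) = 66.2533; S(3,+2) = 80.1589; S(3,+3) = 96.9831
Terminal payoffs V(N, j) = max(S_T - K, 0):
  V(3,-3) = 0.000000; V(3,-2) = 0.000000; V(3,-1) = 0.000000; V(3,+0) = 0.000000; V(3,+1) = 8.253321; V(3,+2) = 22.158921; V(3,+3) = 38.983103
Backward induction: V(k, j) = exp(-r*dt) * [p_u * V(k+1, j+1) + p_m * V(k+1, j) + p_d * V(k+1, j-1)]
  V(2,-2) = exp(-r*dt) * [p_u*0.000000 + p_m*0.000000 + p_d*0.000000] = 0.000000
  V(2,-1) = exp(-r*dt) * [p_u*0.000000 + p_m*0.000000 + p_d*0.000000] = 0.000000
  V(2,+0) = exp(-r*dt) * [p_u*8.253321 + p_m*0.000000 + p_d*0.000000] = 1.451568
  V(2,+1) = exp(-r*dt) * [p_u*22.158921 + p_m*8.253321 + p_d*0.000000] = 9.343344
  V(2,+2) = exp(-r*dt) * [p_u*38.983103 + p_m*22.158921 + p_d*8.253321] = 22.749676
  V(1,-1) = exp(-r*dt) * [p_u*1.451568 + p_m*0.000000 + p_d*0.000000] = 0.255297
  V(1,+0) = exp(-r*dt) * [p_u*9.343344 + p_m*1.451568 + p_d*0.000000] = 2.601121
  V(1,+1) = exp(-r*dt) * [p_u*22.749676 + p_m*9.343344 + p_d*1.451568] = 10.390141
  V(0,+0) = exp(-r*dt) * [p_u*10.390141 + p_m*2.601121 + p_d*0.255297] = 3.583112

Answer: Price = V(0,0) = 3.5831


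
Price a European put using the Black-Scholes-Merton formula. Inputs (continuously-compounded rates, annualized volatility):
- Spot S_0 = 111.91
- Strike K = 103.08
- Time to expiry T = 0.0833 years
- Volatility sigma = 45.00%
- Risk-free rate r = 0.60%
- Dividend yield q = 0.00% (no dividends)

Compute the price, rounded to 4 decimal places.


d1 = (ln(S/K) + (r - q + 0.5*sigma^2) * T) / (sigma * sqrt(T)) = 0.70160949
d2 = d1 - sigma * sqrt(T) = 0.57173166
exp(-rT) = 0.99950032; exp(-qT) = 1.00000000
P = K * exp(-rT) * N(-d2) - S_0 * exp(-qT) * N(-d1)
N(-d1) = 0.24146137; N(-d2) = 0.28375189
P = 103.0800 * 0.99950032 * 0.28375189 - 111.9100 * 1.00000000 * 0.24146137 = 2.2126

Answer: Price = 2.2126


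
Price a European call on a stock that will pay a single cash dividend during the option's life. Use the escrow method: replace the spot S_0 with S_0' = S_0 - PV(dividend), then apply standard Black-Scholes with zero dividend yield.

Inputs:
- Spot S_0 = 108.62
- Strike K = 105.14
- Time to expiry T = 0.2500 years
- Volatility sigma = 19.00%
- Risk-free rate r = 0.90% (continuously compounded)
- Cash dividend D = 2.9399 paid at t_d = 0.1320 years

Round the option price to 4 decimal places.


PV(D) = D * exp(-r * t_d) = 2.9399 * 0.99881271 = 2.93640947
S_0' = S_0 - PV(D) = 108.6200 - 2.93640947 = 105.68359053
d1 = (ln(S_0'/K) + (r + sigma^2/2)*T) / (sigma*sqrt(T)) = 0.12546673
d2 = d1 - sigma*sqrt(T) = 0.03046673
exp(-rT) = 0.99775253
N(d1) = 0.54992297; N(d2) = 0.51215259
C = S_0' * N(d1) - K * exp(-rT) * N(d2) = 105.68359053 * 0.54992297 - 105.1400 * 0.99775253 * 0.51215259 = 4.3911

Answer: Price = 4.3911


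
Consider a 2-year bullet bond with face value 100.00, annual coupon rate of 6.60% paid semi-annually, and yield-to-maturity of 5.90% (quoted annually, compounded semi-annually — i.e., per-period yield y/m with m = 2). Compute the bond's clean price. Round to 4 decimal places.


Answer: Price = 101.3025

Derivation:
Coupon per period c = face * coupon_rate / m = 3.300000
Periods per year m = 2; per-period yield y/m = 0.029500
Number of cashflows N = 4
Cashflows (t years, CF_t, discount factor 1/(1+y/m)^(m*t), PV):
  t = 0.5000: CF_t = 3.300000, DF = 0.971345, PV = 3.205440
  t = 1.0000: CF_t = 3.300000, DF = 0.943512, PV = 3.113589
  t = 1.5000: CF_t = 3.300000, DF = 0.916476, PV = 3.024370
  t = 2.0000: CF_t = 103.300000, DF = 0.890214, PV = 91.959144
Price P = sum_t PV_t = 101.302541


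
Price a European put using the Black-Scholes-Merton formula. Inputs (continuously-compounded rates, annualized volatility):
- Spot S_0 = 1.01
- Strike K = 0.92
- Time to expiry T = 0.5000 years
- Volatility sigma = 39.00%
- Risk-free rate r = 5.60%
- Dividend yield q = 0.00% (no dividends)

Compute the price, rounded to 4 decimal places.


Answer: Price = 0.0566

Derivation:
d1 = (ln(S/K) + (r - q + 0.5*sigma^2) * T) / (sigma * sqrt(T)) = 0.57785832
d2 = d1 - sigma * sqrt(T) = 0.30208668
exp(-rT) = 0.97238837; exp(-qT) = 1.00000000
P = K * exp(-rT) * N(-d2) - S_0 * exp(-qT) * N(-d1)
N(-d1) = 0.28167989; N(-d2) = 0.38129299
P = 0.9200 * 0.97238837 * 0.38129299 - 1.0100 * 1.00000000 * 0.28167989 = 0.0566


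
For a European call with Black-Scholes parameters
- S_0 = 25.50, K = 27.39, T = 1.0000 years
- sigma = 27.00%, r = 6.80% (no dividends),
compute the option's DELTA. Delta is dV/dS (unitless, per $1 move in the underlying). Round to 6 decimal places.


Answer: Delta = 0.548566

Derivation:
d1 = 0.1220387737; d2 = -0.1479612263
phi(d1) = 0.3959824985; exp(-qT) = 1.0000000000; exp(-rT) = 0.9342604736
N(d1) = 0.5485658446
Delta = exp(-qT) * N(d1) = 1.0000000000 * 0.5485658446 = 0.548566


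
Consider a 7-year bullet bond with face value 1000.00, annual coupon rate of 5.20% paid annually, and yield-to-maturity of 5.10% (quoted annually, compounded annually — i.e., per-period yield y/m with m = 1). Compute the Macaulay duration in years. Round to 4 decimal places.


Answer: Macaulay duration = 6.0466 years

Derivation:
Coupon per period c = face * coupon_rate / m = 52.000000
Periods per year m = 1; per-period yield y/m = 0.051000
Number of cashflows N = 7
Cashflows (t years, CF_t, discount factor 1/(1+y/m)^(m*t), PV):
  t = 1.0000: CF_t = 52.000000, DF = 0.951475, PV = 49.476689
  t = 2.0000: CF_t = 52.000000, DF = 0.905304, PV = 47.075822
  t = 3.0000: CF_t = 52.000000, DF = 0.861374, PV = 44.791458
  t = 4.0000: CF_t = 52.000000, DF = 0.819576, PV = 42.617943
  t = 5.0000: CF_t = 52.000000, DF = 0.779806, PV = 40.549898
  t = 6.0000: CF_t = 52.000000, DF = 0.741965, PV = 38.582205
  t = 7.0000: CF_t = 1052.000000, DF = 0.705961, PV = 742.671448
Price P = sum_t PV_t = 1005.765462
Macaulay numerator sum_t t * PV_t:
  t * PV_t at t = 1.0000: 49.476689
  t * PV_t at t = 2.0000: 94.151644
  t * PV_t at t = 3.0000: 134.374373
  t * PV_t at t = 4.0000: 170.471770
  t * PV_t at t = 5.0000: 202.749489
  t * PV_t at t = 6.0000: 231.493232
  t * PV_t at t = 7.0000: 5198.700134
Macaulay duration D = (sum_t t * PV_t) / P = 6081.417330 / 1005.765462 = 6.046556


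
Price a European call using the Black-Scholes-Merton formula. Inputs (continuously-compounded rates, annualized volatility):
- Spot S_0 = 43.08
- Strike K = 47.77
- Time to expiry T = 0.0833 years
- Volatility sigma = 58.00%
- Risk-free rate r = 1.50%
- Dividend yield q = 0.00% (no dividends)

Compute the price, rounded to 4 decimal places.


Answer: Price = 1.2573

Derivation:
d1 = (ln(S/K) + (r - q + 0.5*sigma^2) * T) / (sigma * sqrt(T)) = -0.52616142
d2 = d1 - sigma * sqrt(T) = -0.69355950
exp(-rT) = 0.99875128; exp(-qT) = 1.00000000
C = S_0 * exp(-qT) * N(d1) - K * exp(-rT) * N(d2)
N(d1) = 0.29938803; N(d2) = 0.24397925
C = 43.0800 * 1.00000000 * 0.29938803 - 47.7700 * 0.99875128 * 0.24397925 = 1.2573


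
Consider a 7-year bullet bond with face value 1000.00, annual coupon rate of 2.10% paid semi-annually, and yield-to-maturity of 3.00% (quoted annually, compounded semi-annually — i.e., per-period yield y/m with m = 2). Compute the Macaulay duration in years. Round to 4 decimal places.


Coupon per period c = face * coupon_rate / m = 10.500000
Periods per year m = 2; per-period yield y/m = 0.015000
Number of cashflows N = 14
Cashflows (t years, CF_t, discount factor 1/(1+y/m)^(m*t), PV):
  t = 0.5000: CF_t = 10.500000, DF = 0.985222, PV = 10.344828
  t = 1.0000: CF_t = 10.500000, DF = 0.970662, PV = 10.191948
  t = 1.5000: CF_t = 10.500000, DF = 0.956317, PV = 10.041328
  t = 2.0000: CF_t = 10.500000, DF = 0.942184, PV = 9.892934
  t = 2.5000: CF_t = 10.500000, DF = 0.928260, PV = 9.746733
  t = 3.0000: CF_t = 10.500000, DF = 0.914542, PV = 9.602693
  t = 3.5000: CF_t = 10.500000, DF = 0.901027, PV = 9.460781
  t = 4.0000: CF_t = 10.500000, DF = 0.887711, PV = 9.320967
  t = 4.5000: CF_t = 10.500000, DF = 0.874592, PV = 9.183219
  t = 5.0000: CF_t = 10.500000, DF = 0.861667, PV = 9.047506
  t = 5.5000: CF_t = 10.500000, DF = 0.848933, PV = 8.913799
  t = 6.0000: CF_t = 10.500000, DF = 0.836387, PV = 8.782068
  t = 6.5000: CF_t = 10.500000, DF = 0.824027, PV = 8.652284
  t = 7.0000: CF_t = 1010.500000, DF = 0.811849, PV = 820.373695
Price P = sum_t PV_t = 943.554783
Macaulay numerator sum_t t * PV_t:
  t * PV_t at t = 0.5000: 5.172414
  t * PV_t at t = 1.0000: 10.191948
  t * PV_t at t = 1.5000: 15.061993
  t * PV_t at t = 2.0000: 19.785869
  t * PV_t at t = 2.5000: 24.366834
  t * PV_t at t = 3.0000: 28.808079
  t * PV_t at t = 3.5000: 33.112735
  t * PV_t at t = 4.0000: 37.283867
  t * PV_t at t = 4.5000: 41.324483
  t * PV_t at t = 5.0000: 45.237530
  t * PV_t at t = 5.5000: 49.025894
  t * PV_t at t = 6.0000: 52.692408
  t * PV_t at t = 6.5000: 56.239844
  t * PV_t at t = 7.0000: 5742.615864
Macaulay duration D = (sum_t t * PV_t) / P = 6160.919761 / 943.554783 = 6.529478

Answer: Macaulay duration = 6.5295 years


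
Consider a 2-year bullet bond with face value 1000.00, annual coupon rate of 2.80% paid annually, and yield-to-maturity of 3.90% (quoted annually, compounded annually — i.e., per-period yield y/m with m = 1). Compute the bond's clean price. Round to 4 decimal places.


Answer: Price = 979.2232

Derivation:
Coupon per period c = face * coupon_rate / m = 28.000000
Periods per year m = 1; per-period yield y/m = 0.039000
Number of cashflows N = 2
Cashflows (t years, CF_t, discount factor 1/(1+y/m)^(m*t), PV):
  t = 1.0000: CF_t = 28.000000, DF = 0.962464, PV = 26.948989
  t = 2.0000: CF_t = 1028.000000, DF = 0.926337, PV = 952.274203
Price P = sum_t PV_t = 979.223193


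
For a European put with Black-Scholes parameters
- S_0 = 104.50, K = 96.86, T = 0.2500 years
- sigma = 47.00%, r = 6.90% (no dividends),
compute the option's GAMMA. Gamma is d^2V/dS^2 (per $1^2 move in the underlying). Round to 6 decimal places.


Answer: Gamma = 0.014235

Derivation:
d1 = 0.5139699337; d2 = 0.2789699337
phi(d1) = 0.3495806172; exp(-qT) = 1.0000000000; exp(-rT) = 0.9828979294
Gamma = exp(-qT) * phi(d1) / (S * sigma * sqrt(T)) = 1.0000000000 * 0.3495806172 / (104.5000 * 0.4700 * 0.5000000000) = 0.014235


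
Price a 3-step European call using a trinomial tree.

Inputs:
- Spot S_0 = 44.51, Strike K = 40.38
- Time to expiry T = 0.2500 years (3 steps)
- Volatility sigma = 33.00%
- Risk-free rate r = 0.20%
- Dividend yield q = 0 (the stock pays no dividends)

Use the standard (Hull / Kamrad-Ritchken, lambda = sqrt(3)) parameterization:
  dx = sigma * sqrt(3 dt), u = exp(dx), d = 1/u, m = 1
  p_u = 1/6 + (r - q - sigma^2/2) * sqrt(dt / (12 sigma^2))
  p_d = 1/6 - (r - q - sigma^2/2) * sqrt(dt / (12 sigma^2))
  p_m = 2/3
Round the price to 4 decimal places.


Answer: Price = V(0,0) = 5.4406

Derivation:
dt = T/N = 0.083333; dx = sigma*sqrt(3*dt) = 0.165000
u = exp(dx) = 1.179393; d = 1/u = 0.847894
p_u = 0.153422, p_m = 0.666667, p_d = 0.179912
Discount per step: exp(-r*dt) = 0.999833
Stock lattice S(k, j) with j the centered position index:
  k=0: S(0,+0) = 44.5100
  k=1: S(1,-1) = 37.7397; S(1,+0) = 44.5100; S(1,+1) = 52.4948
  k=2: S(2,-2) = 31.9993; S(2,-1) = 37.7397; S(2,+0) = 44.5100; S(2,+1) = 52.4948; S(2,+2) = 61.9120
  k=3: S(3,-3) = 27.1320; S(3,-2) = 31.9993; S(3,-1) = 37.7397; S(3,+0) = 44.5100; S(3,+1) = 52.4948; S(3,+2) = 61.9120; S(3,+3) = 73.0186
Terminal payoffs V(N, j) = max(S_T - K, 0):
  V(3,-3) = 0.000000; V(3,-2) = 0.000000; V(3,-1) = 0.000000; V(3,+0) = 4.130000; V(3,+1) = 12.114788; V(3,+2) = 21.531991; V(3,+3) = 32.638577
Backward induction: V(k, j) = exp(-r*dt) * [p_u * V(k+1, j+1) + p_m * V(k+1, j) + p_d * V(k+1, j-1)]
  V(2,-2) = exp(-r*dt) * [p_u*0.000000 + p_m*0.000000 + p_d*0.000000] = 0.000000
  V(2,-1) = exp(-r*dt) * [p_u*4.130000 + p_m*0.000000 + p_d*0.000000] = 0.633526
  V(2,+0) = exp(-r*dt) * [p_u*12.114788 + p_m*4.130000 + p_d*0.000000] = 4.611236
  V(2,+1) = exp(-r*dt) * [p_u*21.531991 + p_m*12.114788 + p_d*4.130000] = 12.121015
  V(2,+2) = exp(-r*dt) * [p_u*32.638577 + p_m*21.531991 + p_d*12.114788] = 21.538128
  V(1,-1) = exp(-r*dt) * [p_u*4.611236 + p_m*0.633526 + p_d*0.000000] = 1.129626
  V(1,+0) = exp(-r*dt) * [p_u*12.121015 + p_m*4.611236 + p_d*0.633526] = 5.046922
  V(1,+1) = exp(-r*dt) * [p_u*21.538128 + p_m*12.121015 + p_d*4.611236] = 12.212673
  V(0,+0) = exp(-r*dt) * [p_u*12.212673 + p_m*5.046922 + p_d*1.129626] = 5.440630


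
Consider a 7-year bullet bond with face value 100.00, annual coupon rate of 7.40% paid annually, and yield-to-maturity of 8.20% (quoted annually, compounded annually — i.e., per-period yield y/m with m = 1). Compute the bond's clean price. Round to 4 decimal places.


Coupon per period c = face * coupon_rate / m = 7.400000
Periods per year m = 1; per-period yield y/m = 0.082000
Number of cashflows N = 7
Cashflows (t years, CF_t, discount factor 1/(1+y/m)^(m*t), PV):
  t = 1.0000: CF_t = 7.400000, DF = 0.924214, PV = 6.839187
  t = 2.0000: CF_t = 7.400000, DF = 0.854172, PV = 6.320875
  t = 3.0000: CF_t = 7.400000, DF = 0.789438, PV = 5.841844
  t = 4.0000: CF_t = 7.400000, DF = 0.729610, PV = 5.399116
  t = 5.0000: CF_t = 7.400000, DF = 0.674316, PV = 4.989941
  t = 6.0000: CF_t = 7.400000, DF = 0.623213, PV = 4.611775
  t = 7.0000: CF_t = 107.400000, DF = 0.575982, PV = 61.860504
Price P = sum_t PV_t = 95.863242

Answer: Price = 95.8632


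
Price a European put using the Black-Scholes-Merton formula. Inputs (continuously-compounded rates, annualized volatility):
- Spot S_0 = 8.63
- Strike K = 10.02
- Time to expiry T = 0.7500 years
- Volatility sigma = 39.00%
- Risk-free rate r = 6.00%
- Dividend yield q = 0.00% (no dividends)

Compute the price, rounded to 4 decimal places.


d1 = (ln(S/K) + (r - q + 0.5*sigma^2) * T) / (sigma * sqrt(T)) = -0.14004768
d2 = d1 - sigma * sqrt(T) = -0.47779759
exp(-rT) = 0.95599748; exp(-qT) = 1.00000000
P = K * exp(-rT) * N(-d2) - S_0 * exp(-qT) * N(-d1)
N(-d1) = 0.55568884; N(-d2) = 0.68360286
P = 10.0200 * 0.95599748 * 0.68360286 - 8.6300 * 1.00000000 * 0.55568884 = 1.7527

Answer: Price = 1.7527


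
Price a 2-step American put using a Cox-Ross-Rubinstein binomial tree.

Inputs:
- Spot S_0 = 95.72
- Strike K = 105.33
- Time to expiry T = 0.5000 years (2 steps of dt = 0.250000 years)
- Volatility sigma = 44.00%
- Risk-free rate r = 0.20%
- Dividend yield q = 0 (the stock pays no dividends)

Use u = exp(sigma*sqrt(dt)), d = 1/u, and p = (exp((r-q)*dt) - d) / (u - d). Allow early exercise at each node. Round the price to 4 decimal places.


Answer: Price = V(0,0) = 18.1508

Derivation:
dt = T/N = 0.250000
u = exp(sigma*sqrt(dt)) = 1.246077; d = 1/u = 0.802519
p = (exp((r-q)*dt) - d) / (u - d) = 0.446348
Discount per step: exp(-r*dt) = 0.999500
Stock lattice S(k, i) with i counting down-moves:
  k=0: S(0,0) = 95.7200
  k=1: S(1,0) = 119.2745; S(1,1) = 76.8171
  k=2: S(2,0) = 148.6251; S(2,1) = 95.7200; S(2,2) = 61.6472
Terminal payoffs V(N, i) = max(K - S_T, 0):
  V(2,0) = 0.000000; V(2,1) = 9.610000; V(2,2) = 43.682834
Backward induction: V(k, i) = exp(-r*dt) * [p * V(k+1, i) + (1-p) * V(k+1, i+1)]; then take max(V_cont, immediate exercise) for American.
  V(1,0) = exp(-r*dt) * [p*0.000000 + (1-p)*9.610000] = 5.317933; exercise = 0.000000; V(1,0) = max -> 5.317933
  V(1,1) = exp(-r*dt) * [p*9.610000 + (1-p)*43.682834] = 28.460249; exercise = 28.512901; V(1,1) = max -> 28.512901
  V(0,0) = exp(-r*dt) * [p*5.317933 + (1-p)*28.512901] = 18.150789; exercise = 9.610000; V(0,0) = max -> 18.150789


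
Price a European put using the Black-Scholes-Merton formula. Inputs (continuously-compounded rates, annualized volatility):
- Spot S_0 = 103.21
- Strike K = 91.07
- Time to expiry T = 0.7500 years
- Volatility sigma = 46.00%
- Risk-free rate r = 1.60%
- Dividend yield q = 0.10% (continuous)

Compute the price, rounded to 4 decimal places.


Answer: Price = 9.5419

Derivation:
d1 = (ln(S/K) + (r - q + 0.5*sigma^2) * T) / (sigma * sqrt(T)) = 0.54154779
d2 = d1 - sigma * sqrt(T) = 0.14317610
exp(-rT) = 0.98807171; exp(-qT) = 0.99925028
P = K * exp(-rT) * N(-d2) - S_0 * exp(-qT) * N(-d1)
N(-d1) = 0.29406503; N(-d2) = 0.44307555
P = 91.0700 * 0.98807171 * 0.44307555 - 103.2100 * 0.99925028 * 0.29406503 = 9.5419


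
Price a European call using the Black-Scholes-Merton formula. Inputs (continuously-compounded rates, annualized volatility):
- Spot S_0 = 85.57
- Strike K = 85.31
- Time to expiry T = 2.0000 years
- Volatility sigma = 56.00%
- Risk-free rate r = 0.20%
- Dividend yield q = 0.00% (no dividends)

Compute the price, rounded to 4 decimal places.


Answer: Price = 26.5541

Derivation:
d1 = (ln(S/K) + (r - q + 0.5*sigma^2) * T) / (sigma * sqrt(T)) = 0.40487302
d2 = d1 - sigma * sqrt(T) = -0.38708657
exp(-rT) = 0.99600799; exp(-qT) = 1.00000000
C = S_0 * exp(-qT) * N(d1) - K * exp(-rT) * N(d2)
N(d1) = 0.65721457; N(d2) = 0.34934606
C = 85.5700 * 1.00000000 * 0.65721457 - 85.3100 * 0.99600799 * 0.34934606 = 26.5541


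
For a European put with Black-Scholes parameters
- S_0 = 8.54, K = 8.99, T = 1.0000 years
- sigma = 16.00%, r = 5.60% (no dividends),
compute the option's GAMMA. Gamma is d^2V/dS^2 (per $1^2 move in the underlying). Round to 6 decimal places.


Answer: Gamma = 0.290235

Derivation:
d1 = 0.1090509957; d2 = -0.0509490043
phi(d1) = 0.3965771842; exp(-qT) = 1.0000000000; exp(-rT) = 0.9455391359
Gamma = exp(-qT) * phi(d1) / (S * sigma * sqrt(T)) = 1.0000000000 * 0.3965771842 / (8.5400 * 0.1600 * 1.0000000000) = 0.290235


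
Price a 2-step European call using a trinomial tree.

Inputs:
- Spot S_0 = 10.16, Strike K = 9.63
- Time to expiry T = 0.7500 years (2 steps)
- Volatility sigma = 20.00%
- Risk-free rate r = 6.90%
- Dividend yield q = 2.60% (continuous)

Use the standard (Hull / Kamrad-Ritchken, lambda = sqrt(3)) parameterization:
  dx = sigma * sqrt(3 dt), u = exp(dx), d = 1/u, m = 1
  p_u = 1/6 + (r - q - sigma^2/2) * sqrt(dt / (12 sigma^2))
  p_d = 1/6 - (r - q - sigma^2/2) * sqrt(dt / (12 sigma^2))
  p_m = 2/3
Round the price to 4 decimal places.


Answer: Price = V(0,0) = 1.1410

Derivation:
dt = T/N = 0.375000; dx = sigma*sqrt(3*dt) = 0.212132
u = exp(dx) = 1.236311; d = 1/u = 0.808858
p_u = 0.186996, p_m = 0.666667, p_d = 0.146337
Discount per step: exp(-r*dt) = 0.974457
Stock lattice S(k, j) with j the centered position index:
  k=0: S(0,+0) = 10.1600
  k=1: S(1,-1) = 8.2180; S(1,+0) = 10.1600; S(1,+1) = 12.5609
  k=2: S(2,-2) = 6.6472; S(2,-1) = 8.2180; S(2,+0) = 10.1600; S(2,+1) = 12.5609; S(2,+2) = 15.5292
Terminal payoffs V(N, j) = max(S_T - K, 0):
  V(2,-2) = 0.000000; V(2,-1) = 0.000000; V(2,+0) = 0.530000; V(2,+1) = 2.930921; V(2,+2) = 5.899206
Backward induction: V(k, j) = exp(-r*dt) * [p_u * V(k+1, j+1) + p_m * V(k+1, j) + p_d * V(k+1, j-1)]
  V(1,-1) = exp(-r*dt) * [p_u*0.530000 + p_m*0.000000 + p_d*0.000000] = 0.096576
  V(1,+0) = exp(-r*dt) * [p_u*2.930921 + p_m*0.530000 + p_d*0.000000] = 0.878379
  V(1,+1) = exp(-r*dt) * [p_u*5.899206 + p_m*2.930921 + p_d*0.530000] = 3.054566
  V(0,+0) = exp(-r*dt) * [p_u*3.054566 + p_m*0.878379 + p_d*0.096576] = 1.141002


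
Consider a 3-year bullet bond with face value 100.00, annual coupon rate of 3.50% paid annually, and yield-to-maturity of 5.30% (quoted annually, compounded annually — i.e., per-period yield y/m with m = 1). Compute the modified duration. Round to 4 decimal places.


Answer: Modified duration = 2.7511

Derivation:
Coupon per period c = face * coupon_rate / m = 3.500000
Periods per year m = 1; per-period yield y/m = 0.053000
Number of cashflows N = 3
Cashflows (t years, CF_t, discount factor 1/(1+y/m)^(m*t), PV):
  t = 1.0000: CF_t = 3.500000, DF = 0.949668, PV = 3.323837
  t = 2.0000: CF_t = 3.500000, DF = 0.901869, PV = 3.156540
  t = 3.0000: CF_t = 103.500000, DF = 0.856475, PV = 88.645202
Price P = sum_t PV_t = 95.125579
First compute Macaulay numerator sum_t t * PV_t:
  t * PV_t at t = 1.0000: 3.323837
  t * PV_t at t = 2.0000: 6.313080
  t * PV_t at t = 3.0000: 265.935607
Macaulay duration D = 275.572524 / 95.125579 = 2.896934
Modified duration = D / (1 + y/m) = 2.896934 / (1 + 0.053000) = 2.751124


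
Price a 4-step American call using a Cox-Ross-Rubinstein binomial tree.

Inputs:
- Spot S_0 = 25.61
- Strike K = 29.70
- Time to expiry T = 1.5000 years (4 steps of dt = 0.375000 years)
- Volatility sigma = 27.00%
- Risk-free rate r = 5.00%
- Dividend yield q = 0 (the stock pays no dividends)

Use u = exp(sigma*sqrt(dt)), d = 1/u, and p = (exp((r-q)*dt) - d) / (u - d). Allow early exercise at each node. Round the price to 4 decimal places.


dt = T/N = 0.375000
u = exp(sigma*sqrt(dt)) = 1.179795; d = 1/u = 0.847605
p = (exp((r-q)*dt) - d) / (u - d) = 0.515735
Discount per step: exp(-r*dt) = 0.981425
Stock lattice S(k, i) with i counting down-moves:
  k=0: S(0,0) = 25.6100
  k=1: S(1,0) = 30.2145; S(1,1) = 21.7072
  k=2: S(2,0) = 35.6470; S(2,1) = 25.6100; S(2,2) = 18.3991
  k=3: S(3,0) = 42.0561; S(3,1) = 30.2145; S(3,2) = 21.7072; S(3,3) = 15.5952
  k=4: S(4,0) = 49.6176; S(4,1) = 35.6470; S(4,2) = 25.6100; S(4,3) = 18.3991; S(4,4) = 13.2185
Terminal payoffs V(N, i) = max(S_T - K, 0):
  V(4,0) = 19.917576; V(4,1) = 5.946965; V(4,2) = 0.000000; V(4,3) = 0.000000; V(4,4) = 0.000000
Backward induction: V(k, i) = exp(-r*dt) * [p * V(k+1, i) + (1-p) * V(k+1, i+1)]; then take max(V_cont, immediate exercise) for American.
  V(3,0) = exp(-r*dt) * [p*19.917576 + (1-p)*5.946965] = 12.907792; exercise = 12.356106; V(3,0) = max -> 12.907792
  V(3,1) = exp(-r*dt) * [p*5.946965 + (1-p)*0.000000] = 3.010086; exercise = 0.514546; V(3,1) = max -> 3.010086
  V(3,2) = exp(-r*dt) * [p*0.000000 + (1-p)*0.000000] = 0.000000; exercise = 0.000000; V(3,2) = max -> 0.000000
  V(3,3) = exp(-r*dt) * [p*0.000000 + (1-p)*0.000000] = 0.000000; exercise = 0.000000; V(3,3) = max -> 0.000000
  V(2,0) = exp(-r*dt) * [p*12.907792 + (1-p)*3.010086] = 7.963946; exercise = 5.946965; V(2,0) = max -> 7.963946
  V(2,1) = exp(-r*dt) * [p*3.010086 + (1-p)*0.000000] = 1.523570; exercise = 0.000000; V(2,1) = max -> 1.523570
  V(2,2) = exp(-r*dt) * [p*0.000000 + (1-p)*0.000000] = 0.000000; exercise = 0.000000; V(2,2) = max -> 0.000000
  V(1,0) = exp(-r*dt) * [p*7.963946 + (1-p)*1.523570] = 4.755097; exercise = 0.514546; V(1,0) = max -> 4.755097
  V(1,1) = exp(-r*dt) * [p*1.523570 + (1-p)*0.000000] = 0.771162; exercise = 0.000000; V(1,1) = max -> 0.771162
  V(0,0) = exp(-r*dt) * [p*4.755097 + (1-p)*0.771162] = 2.773326; exercise = 0.000000; V(0,0) = max -> 2.773326

Answer: Price = V(0,0) = 2.7733


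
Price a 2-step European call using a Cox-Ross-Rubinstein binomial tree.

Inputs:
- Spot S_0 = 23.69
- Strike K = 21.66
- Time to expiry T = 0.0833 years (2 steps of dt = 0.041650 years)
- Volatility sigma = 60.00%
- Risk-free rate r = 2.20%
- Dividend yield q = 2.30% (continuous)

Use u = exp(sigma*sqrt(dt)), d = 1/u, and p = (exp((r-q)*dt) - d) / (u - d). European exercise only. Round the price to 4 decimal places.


Answer: Price = V(0,0) = 2.9004

Derivation:
dt = T/N = 0.041650
u = exp(sigma*sqrt(dt)) = 1.130263; d = 1/u = 0.884750
p = (exp((r-q)*dt) - d) / (u - d) = 0.469256
Discount per step: exp(-r*dt) = 0.999084
Stock lattice S(k, i) with i counting down-moves:
  k=0: S(0,0) = 23.6900
  k=1: S(1,0) = 26.7759; S(1,1) = 20.9597
  k=2: S(2,0) = 30.2638; S(2,1) = 23.6900; S(2,2) = 18.5441
Terminal payoffs V(N, i) = max(S_T - K, 0):
  V(2,0) = 8.603822; V(2,1) = 2.030000; V(2,2) = 0.000000
Backward induction: V(k, i) = exp(-r*dt) * [p * V(k+1, i) + (1-p) * V(k+1, i+1)].
  V(1,0) = exp(-r*dt) * [p*8.603822 + (1-p)*2.030000] = 5.110121
  V(1,1) = exp(-r*dt) * [p*2.030000 + (1-p)*0.000000] = 0.951717
  V(0,0) = exp(-r*dt) * [p*5.110121 + (1-p)*0.951717] = 2.900415


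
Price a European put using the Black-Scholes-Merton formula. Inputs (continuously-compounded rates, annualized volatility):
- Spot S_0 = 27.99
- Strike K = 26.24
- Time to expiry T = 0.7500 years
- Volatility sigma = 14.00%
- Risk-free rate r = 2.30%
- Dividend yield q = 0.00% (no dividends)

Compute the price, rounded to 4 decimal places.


d1 = (ln(S/K) + (r - q + 0.5*sigma^2) * T) / (sigma * sqrt(T)) = 0.73539858
d2 = d1 - sigma * sqrt(T) = 0.61415502
exp(-rT) = 0.98289793; exp(-qT) = 1.00000000
P = K * exp(-rT) * N(-d2) - S_0 * exp(-qT) * N(-d1)
N(-d1) = 0.23104839; N(-d2) = 0.26955645
P = 26.2400 * 0.98289793 * 0.26955645 - 27.9900 * 1.00000000 * 0.23104839 = 0.4852

Answer: Price = 0.4852


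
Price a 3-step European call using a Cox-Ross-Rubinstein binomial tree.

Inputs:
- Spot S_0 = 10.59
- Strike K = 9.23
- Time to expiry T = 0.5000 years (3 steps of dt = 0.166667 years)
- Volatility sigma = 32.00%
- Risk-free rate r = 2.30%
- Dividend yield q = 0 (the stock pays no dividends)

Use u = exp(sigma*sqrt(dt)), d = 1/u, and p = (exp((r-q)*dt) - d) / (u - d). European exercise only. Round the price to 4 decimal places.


dt = T/N = 0.166667
u = exp(sigma*sqrt(dt)) = 1.139557; d = 1/u = 0.877534
p = (exp((r-q)*dt) - d) / (u - d) = 0.482044
Discount per step: exp(-r*dt) = 0.996174
Stock lattice S(k, i) with i counting down-moves:
  k=0: S(0,0) = 10.5900
  k=1: S(1,0) = 12.0679; S(1,1) = 9.2931
  k=2: S(2,0) = 13.7521; S(2,1) = 10.5900; S(2,2) = 8.1550
  k=3: S(3,0) = 15.6713; S(3,1) = 12.0679; S(3,2) = 9.2931; S(3,3) = 7.1563
Terminal payoffs V(N, i) = max(S_T - K, 0):
  V(3,0) = 6.441261; V(3,1) = 2.837907; V(3,2) = 0.063086; V(3,3) = 0.000000
Backward induction: V(k, i) = exp(-r*dt) * [p * V(k+1, i) + (1-p) * V(k+1, i+1)].
  V(2,0) = exp(-r*dt) * [p*6.441261 + (1-p)*2.837907] = 4.557380
  V(2,1) = exp(-r*dt) * [p*2.837907 + (1-p)*0.063086] = 1.395314
  V(2,2) = exp(-r*dt) * [p*0.063086 + (1-p)*0.000000] = 0.030294
  V(1,0) = exp(-r*dt) * [p*4.557380 + (1-p)*1.395314] = 2.908400
  V(1,1) = exp(-r*dt) * [p*1.395314 + (1-p)*0.030294] = 0.685661
  V(0,0) = exp(-r*dt) * [p*2.908400 + (1-p)*0.685661] = 1.750397

Answer: Price = V(0,0) = 1.7504


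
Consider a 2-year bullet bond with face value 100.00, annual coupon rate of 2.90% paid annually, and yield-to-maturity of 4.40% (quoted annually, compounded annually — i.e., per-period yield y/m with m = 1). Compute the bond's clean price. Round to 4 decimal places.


Coupon per period c = face * coupon_rate / m = 2.900000
Periods per year m = 1; per-period yield y/m = 0.044000
Number of cashflows N = 2
Cashflows (t years, CF_t, discount factor 1/(1+y/m)^(m*t), PV):
  t = 1.0000: CF_t = 2.900000, DF = 0.957854, PV = 2.777778
  t = 2.0000: CF_t = 102.900000, DF = 0.917485, PV = 94.409213
Price P = sum_t PV_t = 97.186991

Answer: Price = 97.1870


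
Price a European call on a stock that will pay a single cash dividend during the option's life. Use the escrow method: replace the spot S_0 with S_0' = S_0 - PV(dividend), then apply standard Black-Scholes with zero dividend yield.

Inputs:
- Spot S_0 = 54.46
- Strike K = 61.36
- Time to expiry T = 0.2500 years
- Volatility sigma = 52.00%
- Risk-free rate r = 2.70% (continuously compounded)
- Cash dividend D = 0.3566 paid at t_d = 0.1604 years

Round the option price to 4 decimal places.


Answer: Price = 3.1380

Derivation:
PV(D) = D * exp(-r * t_d) = 0.3566 * 0.99567856 = 0.35505898
S_0' = S_0 - PV(D) = 54.4600 - 0.35505898 = 54.10494102
d1 = (ln(S_0'/K) + (r + sigma^2/2)*T) / (sigma*sqrt(T)) = -0.32801017
d2 = d1 - sigma*sqrt(T) = -0.58801017
exp(-rT) = 0.99327273
N(d1) = 0.37145199; N(d2) = 0.27826273
C = S_0' * N(d1) - K * exp(-rT) * N(d2) = 54.10494102 * 0.37145199 - 61.3600 * 0.99327273 * 0.27826273 = 3.1380
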